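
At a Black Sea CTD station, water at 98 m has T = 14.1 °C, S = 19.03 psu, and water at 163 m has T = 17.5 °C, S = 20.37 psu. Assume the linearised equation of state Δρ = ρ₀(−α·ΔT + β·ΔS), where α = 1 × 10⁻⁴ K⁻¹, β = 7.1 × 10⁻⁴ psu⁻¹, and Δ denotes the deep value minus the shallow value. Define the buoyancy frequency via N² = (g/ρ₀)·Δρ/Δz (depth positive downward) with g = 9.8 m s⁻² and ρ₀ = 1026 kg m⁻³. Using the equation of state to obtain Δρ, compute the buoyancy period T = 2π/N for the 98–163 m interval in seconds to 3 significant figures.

ΔT = +3.4 K, ΔS = +1.34 psu (deep − shallow).
Δρ/ρ₀ = −αΔT + βΔS = -3.40 × 10⁻⁴ + 9.514 × 10⁻⁴ = 6.114 × 10⁻⁴, so Δρ ≈ 0.6273 kg m⁻³.
N² = (g/ρ₀)·Δρ/Δz = g·(Δρ/ρ₀)/Δz = 9.8 × 6.114 × 10⁻⁴ / 65 = 9.2180 × 10⁻⁵ s⁻².
N = √(9.2180 × 10⁻⁵) = 9.6010 × 10⁻³ rad s⁻¹ → T = 2π/N = 654.43 s ≈ 654 s.

654 s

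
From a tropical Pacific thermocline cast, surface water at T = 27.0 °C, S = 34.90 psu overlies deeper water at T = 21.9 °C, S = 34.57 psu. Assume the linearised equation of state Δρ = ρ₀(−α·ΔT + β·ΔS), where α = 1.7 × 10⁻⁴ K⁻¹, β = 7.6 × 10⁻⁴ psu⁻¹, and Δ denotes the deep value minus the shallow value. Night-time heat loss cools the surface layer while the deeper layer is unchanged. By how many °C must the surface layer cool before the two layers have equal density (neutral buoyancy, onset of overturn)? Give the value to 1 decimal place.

3.6 °C

Neutral buoyancy requires Δρ = 0, i.e. −α(T_deep − T_surf′) + β(S_deep − S_surf) = 0.
T_surf′ = T_deep − (β/α)·ΔS = 21.9 − (7.6 × 10⁻⁴/1.7 × 10⁻⁴)·(-0.33) = 23.375 °C.
Cooling required: 27.0 − (23.375) = 3.625 °C.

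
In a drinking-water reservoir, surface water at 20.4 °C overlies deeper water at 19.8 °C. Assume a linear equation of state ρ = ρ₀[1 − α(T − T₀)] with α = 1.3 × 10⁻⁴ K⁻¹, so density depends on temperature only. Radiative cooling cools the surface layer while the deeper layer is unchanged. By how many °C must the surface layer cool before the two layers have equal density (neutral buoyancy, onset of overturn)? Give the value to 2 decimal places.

0.60 °C

With temperature the only control, equal density requires T_surf′ = T_deep.
T_surf′ = 19.8 °C.
Cooling required: 20.4 − 19.8 = 0.60 °C.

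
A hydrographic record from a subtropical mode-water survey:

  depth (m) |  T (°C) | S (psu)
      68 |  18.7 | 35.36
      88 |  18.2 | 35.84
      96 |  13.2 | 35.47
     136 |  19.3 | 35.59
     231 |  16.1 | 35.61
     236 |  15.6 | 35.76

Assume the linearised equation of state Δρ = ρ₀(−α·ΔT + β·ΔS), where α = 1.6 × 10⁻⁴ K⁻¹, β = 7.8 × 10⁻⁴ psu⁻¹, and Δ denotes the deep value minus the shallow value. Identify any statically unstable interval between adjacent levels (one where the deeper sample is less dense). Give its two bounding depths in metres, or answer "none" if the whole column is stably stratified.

96–136 m

Evaluate Δρ/ρ₀ = −αΔT + βΔS across each adjacent pair:
  68–88 m: −αΔT+βΔS = −(1.6 × 10⁻⁴)(-0.5)+(7.8 × 10⁻⁴)(+0.48) = 4.5 × 10⁻⁴ → stable
  88–96 m: −αΔT+βΔS = −(1.6 × 10⁻⁴)(-5.0)+(7.8 × 10⁻⁴)(-0.37) = 5.1 × 10⁻⁴ → stable
  96–136 m: −αΔT+βΔS = −(1.6 × 10⁻⁴)(+6.1)+(7.8 × 10⁻⁴)(+0.12) = -8.8 × 10⁻⁴ → UNSTABLE
  136–231 m: −αΔT+βΔS = −(1.6 × 10⁻⁴)(-3.2)+(7.8 × 10⁻⁴)(+0.02) = 5.3 × 10⁻⁴ → stable
  231–236 m: −αΔT+βΔS = −(1.6 × 10⁻⁴)(-0.5)+(7.8 × 10⁻⁴)(+0.15) = 2.0 × 10⁻⁴ → stable
The 96–136 m interval has Δρ < 0: lighter water underlies denser water.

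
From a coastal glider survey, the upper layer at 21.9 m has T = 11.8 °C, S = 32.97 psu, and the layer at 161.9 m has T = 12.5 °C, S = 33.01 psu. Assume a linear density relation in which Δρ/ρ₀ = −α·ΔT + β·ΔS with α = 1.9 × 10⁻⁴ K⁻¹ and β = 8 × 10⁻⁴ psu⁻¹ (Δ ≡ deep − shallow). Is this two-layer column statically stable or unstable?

unstable

ΔT = 12.5 − 11.8 = +0.7 K and ΔS = 33.01 − 32.97 = +0.04 psu (deep − shallow).
−αΔT = -1.33 × 10⁻⁴; βΔS = 3.20 × 10⁻⁵; sum Δρ/ρ₀ = -1.01 × 10⁻⁴.
Δρ/ρ₀ < 0, so Δρ < 0: deeper water is lighter → statically unstable; the column would overturn.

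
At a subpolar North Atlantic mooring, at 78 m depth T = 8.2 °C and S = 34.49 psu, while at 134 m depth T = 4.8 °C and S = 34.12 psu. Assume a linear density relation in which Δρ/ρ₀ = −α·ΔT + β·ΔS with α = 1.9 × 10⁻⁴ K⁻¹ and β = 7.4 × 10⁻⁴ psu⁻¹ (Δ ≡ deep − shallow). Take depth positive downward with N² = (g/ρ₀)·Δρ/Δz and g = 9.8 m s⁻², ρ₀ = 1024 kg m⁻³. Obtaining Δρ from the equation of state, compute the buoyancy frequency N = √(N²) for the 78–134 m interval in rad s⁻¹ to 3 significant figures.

ΔT = -3.4 K, ΔS = -0.37 psu (deep − shallow).
Δρ/ρ₀ = −αΔT + βΔS = 6.46 × 10⁻⁴ − 2.738 × 10⁻⁴ = 3.722 × 10⁻⁴, so Δρ ≈ 0.3811 kg m⁻³.
N² = (g/ρ₀)·Δρ/Δz = g·(Δρ/ρ₀)/Δz = 9.8 × 3.722 × 10⁻⁴ / 56 = 6.5135 × 10⁻⁵ s⁻².
N = √(6.5135 × 10⁻⁵) = 8.0706 × 10⁻³ rad s⁻¹ ≈ 8.07 × 10⁻³ rad s⁻¹.

8.07 × 10⁻³ rad s⁻¹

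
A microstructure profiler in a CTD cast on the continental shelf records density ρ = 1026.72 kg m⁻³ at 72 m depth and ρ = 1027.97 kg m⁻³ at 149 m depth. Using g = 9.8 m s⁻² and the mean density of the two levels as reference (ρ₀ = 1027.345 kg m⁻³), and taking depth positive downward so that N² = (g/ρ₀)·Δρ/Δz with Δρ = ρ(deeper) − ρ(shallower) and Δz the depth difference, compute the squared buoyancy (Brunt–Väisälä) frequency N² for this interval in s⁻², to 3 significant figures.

Δρ = 1027.97 − 1026.72 = 1.25 kg m⁻³ over Δz = 149 − 72 = 77 m.
N² = (9.8/1027.345) × (1.25/77) = 1.5486 × 10⁻⁴ s⁻² ≈ 1.55 × 10⁻⁴ s⁻².

1.55 × 10⁻⁴ s⁻²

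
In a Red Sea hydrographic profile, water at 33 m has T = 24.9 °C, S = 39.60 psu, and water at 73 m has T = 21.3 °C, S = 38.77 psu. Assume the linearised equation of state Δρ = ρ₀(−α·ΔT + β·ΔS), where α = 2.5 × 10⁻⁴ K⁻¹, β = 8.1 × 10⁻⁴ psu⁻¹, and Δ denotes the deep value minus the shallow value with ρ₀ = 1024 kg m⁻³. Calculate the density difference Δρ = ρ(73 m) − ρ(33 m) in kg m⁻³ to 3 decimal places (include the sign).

+0.233 kg m⁻³

ΔT = -3.6 K, ΔS = -0.83 psu (deep − shallow).
Δρ/ρ₀ = −(2.5 × 10⁻⁴)(-3.6) + (8.1 × 10⁻⁴)(-0.83) = 2.277 × 10⁻⁴.
Δρ = 1024 × (2.277 × 10⁻⁴) = +0.233 kg m⁻³.
Positive Δρ: denser below, stable.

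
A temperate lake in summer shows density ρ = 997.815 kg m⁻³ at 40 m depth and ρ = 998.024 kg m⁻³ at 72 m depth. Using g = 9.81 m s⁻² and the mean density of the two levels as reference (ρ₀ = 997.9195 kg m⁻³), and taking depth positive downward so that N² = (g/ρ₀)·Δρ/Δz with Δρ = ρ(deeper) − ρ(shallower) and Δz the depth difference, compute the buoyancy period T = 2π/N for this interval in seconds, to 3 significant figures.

Δρ = 998.024 − 997.815 = 0.209 kg m⁻³ over Δz = 72 − 40 = 32 m.
N² = (9.81/997.9195) × (0.209/32) = 6.4205 × 10⁻⁵ s⁻².
N = √(6.4205 × 10⁻⁵) = 8.0128 × 10⁻³ rad s⁻¹, so T = 2π/N = 784.14 s ≈ 784 s.

784 s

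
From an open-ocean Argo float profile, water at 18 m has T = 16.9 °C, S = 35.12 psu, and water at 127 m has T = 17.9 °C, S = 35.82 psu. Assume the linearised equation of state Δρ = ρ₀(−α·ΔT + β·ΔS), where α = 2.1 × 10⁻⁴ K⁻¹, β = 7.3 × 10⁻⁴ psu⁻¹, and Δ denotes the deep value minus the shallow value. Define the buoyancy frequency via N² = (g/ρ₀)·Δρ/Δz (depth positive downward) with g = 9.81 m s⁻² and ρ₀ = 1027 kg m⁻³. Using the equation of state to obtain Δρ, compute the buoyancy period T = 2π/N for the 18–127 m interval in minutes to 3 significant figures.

ΔT = +1.0 K, ΔS = +0.70 psu (deep − shallow).
Δρ/ρ₀ = −αΔT + βΔS = -2.10 × 10⁻⁴ + 5.11 × 10⁻⁴ = 3.01 × 10⁻⁴, so Δρ ≈ 0.3091 kg m⁻³.
N² = (g/ρ₀)·Δρ/Δz = g·(Δρ/ρ₀)/Δz = 9.81 × 3.01 × 10⁻⁴ / 109 = 2.7090 × 10⁻⁵ s⁻².
N = √(2.7090 × 10⁻⁵) = 5.2048 × 10⁻³ rad s⁻¹ → T = 2π/N = 1.2072 × 10³ s = 20.120 min ≈ 20.1 min.

20.1 min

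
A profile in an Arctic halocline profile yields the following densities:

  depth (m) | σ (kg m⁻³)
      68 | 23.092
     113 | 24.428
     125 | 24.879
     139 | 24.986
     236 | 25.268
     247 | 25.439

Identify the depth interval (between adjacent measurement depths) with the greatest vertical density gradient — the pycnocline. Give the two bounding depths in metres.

113–125 m

Compute the density gradient over each adjacent pair:
  68–113 m: Δρ/Δz = 1.336/45 = 0.030 kg m⁻⁴
  113–125 m: Δρ/Δz = 0.451/12 = 0.038 kg m⁻⁴
  125–139 m: Δρ/Δz = 0.107/14 = 7.6 × 10⁻³ kg m⁻⁴
  139–236 m: Δρ/Δz = 0.282/97 = 2.9 × 10⁻³ kg m⁻⁴
  236–247 m: Δρ/Δz = 0.171/11 = 0.016 kg m⁻⁴
The largest gradient is in the 113–125 m interval — the pycnocline.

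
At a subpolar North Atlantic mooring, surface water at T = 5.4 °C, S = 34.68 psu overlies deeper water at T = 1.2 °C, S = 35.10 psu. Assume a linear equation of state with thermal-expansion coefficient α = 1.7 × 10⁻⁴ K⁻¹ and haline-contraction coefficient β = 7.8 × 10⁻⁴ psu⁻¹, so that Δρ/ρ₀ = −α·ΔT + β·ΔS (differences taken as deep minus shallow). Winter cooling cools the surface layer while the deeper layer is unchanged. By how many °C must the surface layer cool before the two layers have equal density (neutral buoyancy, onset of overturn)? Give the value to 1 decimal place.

Neutral buoyancy requires Δρ = 0, i.e. −α(T_deep − T_surf′) + β(S_deep − S_surf) = 0.
T_surf′ = T_deep − (β/α)·ΔS = 1.2 − (7.8 × 10⁻⁴/1.7 × 10⁻⁴)·(+0.42) = -0.727 °C.
Cooling required: 5.4 − (-0.727) = 6.127 °C.

6.1 °C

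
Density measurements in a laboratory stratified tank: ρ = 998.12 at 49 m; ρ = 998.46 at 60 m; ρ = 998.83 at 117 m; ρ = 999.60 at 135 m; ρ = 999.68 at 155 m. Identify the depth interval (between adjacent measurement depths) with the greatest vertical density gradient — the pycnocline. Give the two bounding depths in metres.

117–135 m

Compute the density gradient over each adjacent pair:
  49–60 m: Δρ/Δz = 0.34/11 = 0.031 kg m⁻⁴
  60–117 m: Δρ/Δz = 0.37/57 = 6.5 × 10⁻³ kg m⁻⁴
  117–135 m: Δρ/Δz = 0.77/18 = 0.043 kg m⁻⁴
  135–155 m: Δρ/Δz = 0.08/20 = 4.0 × 10⁻³ kg m⁻⁴
The largest gradient is in the 117–135 m interval — the pycnocline.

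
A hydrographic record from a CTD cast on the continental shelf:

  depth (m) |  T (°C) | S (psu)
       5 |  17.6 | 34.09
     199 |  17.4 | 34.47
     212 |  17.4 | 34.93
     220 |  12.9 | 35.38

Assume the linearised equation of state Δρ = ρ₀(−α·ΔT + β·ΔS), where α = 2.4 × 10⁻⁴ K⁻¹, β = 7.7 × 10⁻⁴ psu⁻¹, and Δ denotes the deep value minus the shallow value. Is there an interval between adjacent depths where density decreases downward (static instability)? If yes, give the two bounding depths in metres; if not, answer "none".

Evaluate Δρ/ρ₀ = −αΔT + βΔS across each adjacent pair:
  5–199 m: −αΔT+βΔS = −(2.4 × 10⁻⁴)(-0.2)+(7.7 × 10⁻⁴)(+0.38) = 3.4 × 10⁻⁴ → stable
  199–212 m: −αΔT+βΔS = −(2.4 × 10⁻⁴)(+0.0)+(7.7 × 10⁻⁴)(+0.46) = 3.5 × 10⁻⁴ → stable
  212–220 m: −αΔT+βΔS = −(2.4 × 10⁻⁴)(-4.5)+(7.7 × 10⁻⁴)(+0.45) = 1.4 × 10⁻³ → stable
Every interval has Δρ > 0: the column is stably stratified throughout.

none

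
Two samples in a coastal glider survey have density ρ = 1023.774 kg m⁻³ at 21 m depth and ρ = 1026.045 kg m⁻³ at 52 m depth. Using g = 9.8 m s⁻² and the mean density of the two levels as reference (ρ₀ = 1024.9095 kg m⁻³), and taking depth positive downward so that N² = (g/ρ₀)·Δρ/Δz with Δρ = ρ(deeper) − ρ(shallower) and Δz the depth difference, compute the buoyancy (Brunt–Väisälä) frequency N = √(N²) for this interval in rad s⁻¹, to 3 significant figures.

Δρ = 1026.045 − 1023.774 = 2.271 kg m⁻³ over Δz = 52 − 21 = 31 m.
N² = (9.8/1024.9095) × (2.271/31) = 7.0048 × 10⁻⁴ s⁻².
N = √(7.0048 × 10⁻⁴) = 0.026467 rad s⁻¹ ≈ 0.0265 rad s⁻¹.
A positive N² confirms static stability across the interval.

0.0265 rad s⁻¹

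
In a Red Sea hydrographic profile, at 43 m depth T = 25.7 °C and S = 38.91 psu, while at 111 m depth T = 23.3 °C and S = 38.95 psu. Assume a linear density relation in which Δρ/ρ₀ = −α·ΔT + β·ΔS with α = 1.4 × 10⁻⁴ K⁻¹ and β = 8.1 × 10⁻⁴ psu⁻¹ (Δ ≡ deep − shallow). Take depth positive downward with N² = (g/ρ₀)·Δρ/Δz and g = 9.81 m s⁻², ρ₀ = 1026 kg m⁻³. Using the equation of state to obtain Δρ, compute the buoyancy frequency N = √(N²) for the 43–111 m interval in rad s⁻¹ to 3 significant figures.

7.29 × 10⁻³ rad s⁻¹

ΔT = -2.4 K, ΔS = +0.04 psu (deep − shallow).
Δρ/ρ₀ = −αΔT + βΔS = 3.36 × 10⁻⁴ + 3.24 × 10⁻⁵ = 3.684 × 10⁻⁴, so Δρ ≈ 0.3780 kg m⁻³.
N² = (g/ρ₀)·Δρ/Δz = g·(Δρ/ρ₀)/Δz = 9.81 × 3.684 × 10⁻⁴ / 68 = 5.3147 × 10⁻⁵ s⁻².
N = √(5.3147 × 10⁻⁵) = 7.2902 × 10⁻³ rad s⁻¹ ≈ 7.29 × 10⁻³ rad s⁻¹.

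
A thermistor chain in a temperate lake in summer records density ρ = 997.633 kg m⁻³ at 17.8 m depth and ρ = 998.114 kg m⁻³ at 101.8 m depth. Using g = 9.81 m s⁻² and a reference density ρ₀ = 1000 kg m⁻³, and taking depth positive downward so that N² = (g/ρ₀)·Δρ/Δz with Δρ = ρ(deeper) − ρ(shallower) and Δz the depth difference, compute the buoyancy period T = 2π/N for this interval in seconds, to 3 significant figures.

Δρ = 998.114 − 997.633 = 0.481 kg m⁻³ over Δz = 101.8 − 17.8 = 84 m.
N² = (9.81/1000) × (0.481/84) = 5.6174 × 10⁻⁵ s⁻².
N = √(5.6174 × 10⁻⁵) = 7.4949 × 10⁻³ rad s⁻¹, so T = 2π/N = 838.33 s ≈ 838 s.

838 s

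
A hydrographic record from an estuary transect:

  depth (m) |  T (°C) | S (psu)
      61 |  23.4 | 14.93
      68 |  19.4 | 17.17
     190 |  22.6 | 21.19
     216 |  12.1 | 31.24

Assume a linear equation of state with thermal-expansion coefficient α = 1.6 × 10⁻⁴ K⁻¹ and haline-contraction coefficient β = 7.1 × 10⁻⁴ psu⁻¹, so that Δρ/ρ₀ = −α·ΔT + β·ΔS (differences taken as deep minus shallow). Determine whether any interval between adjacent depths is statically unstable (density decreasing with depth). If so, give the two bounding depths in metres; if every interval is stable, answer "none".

Evaluate Δρ/ρ₀ = −αΔT + βΔS across each adjacent pair:
  61–68 m: −αΔT+βΔS = −(1.6 × 10⁻⁴)(-4.0)+(7.1 × 10⁻⁴)(+2.24) = 2.2 × 10⁻³ → stable
  68–190 m: −αΔT+βΔS = −(1.6 × 10⁻⁴)(+3.2)+(7.1 × 10⁻⁴)(+4.02) = 2.3 × 10⁻³ → stable
  190–216 m: −αΔT+βΔS = −(1.6 × 10⁻⁴)(-10.5)+(7.1 × 10⁻⁴)(+10.05) = 8.8 × 10⁻³ → stable
Every interval has Δρ > 0: the column is stably stratified throughout.

none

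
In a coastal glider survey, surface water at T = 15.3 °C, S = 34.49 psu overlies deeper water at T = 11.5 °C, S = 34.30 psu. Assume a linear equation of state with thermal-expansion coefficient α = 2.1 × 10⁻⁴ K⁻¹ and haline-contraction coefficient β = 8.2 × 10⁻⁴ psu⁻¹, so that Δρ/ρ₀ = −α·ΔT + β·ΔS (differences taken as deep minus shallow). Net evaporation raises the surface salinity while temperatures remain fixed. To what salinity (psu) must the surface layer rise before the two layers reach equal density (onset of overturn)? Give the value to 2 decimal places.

35.27 psu

Neutral buoyancy requires −α(T_deep − T_surf) + β(S_deep − S_surf′) = 0.
S_surf′ = S_deep − (α/β)·ΔT = 34.30 − (2.1 × 10⁻⁴/8.2 × 10⁻⁴)·(-3.8) = 35.2732 psu.
Increase required: 35.2732 − 34.49 = 0.7832 psu.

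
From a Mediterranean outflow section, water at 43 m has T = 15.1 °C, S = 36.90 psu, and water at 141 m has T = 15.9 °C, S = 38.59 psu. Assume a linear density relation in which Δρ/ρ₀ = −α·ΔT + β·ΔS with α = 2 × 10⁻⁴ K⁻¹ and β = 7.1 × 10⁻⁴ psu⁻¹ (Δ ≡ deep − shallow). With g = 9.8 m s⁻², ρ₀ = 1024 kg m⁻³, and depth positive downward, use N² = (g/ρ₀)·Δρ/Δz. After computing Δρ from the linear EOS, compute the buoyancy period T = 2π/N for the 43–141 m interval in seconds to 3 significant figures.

ΔT = +0.8 K, ΔS = +1.69 psu (deep − shallow).
Δρ/ρ₀ = −αΔT + βΔS = -1.60 × 10⁻⁴ + 1.1999 × 10⁻³ = 1.0399 × 10⁻³, so Δρ ≈ 1.065 kg m⁻³.
N² = (g/ρ₀)·Δρ/Δz = g·(Δρ/ρ₀)/Δz = 9.8 × 1.0399 × 10⁻³ / 98 = 1.0399 × 10⁻⁴ s⁻².
N = √(1.0399 × 10⁻⁴) = 0.010198 rad s⁻¹ → T = 2π/N = 616.12 s ≈ 616 s.

616 s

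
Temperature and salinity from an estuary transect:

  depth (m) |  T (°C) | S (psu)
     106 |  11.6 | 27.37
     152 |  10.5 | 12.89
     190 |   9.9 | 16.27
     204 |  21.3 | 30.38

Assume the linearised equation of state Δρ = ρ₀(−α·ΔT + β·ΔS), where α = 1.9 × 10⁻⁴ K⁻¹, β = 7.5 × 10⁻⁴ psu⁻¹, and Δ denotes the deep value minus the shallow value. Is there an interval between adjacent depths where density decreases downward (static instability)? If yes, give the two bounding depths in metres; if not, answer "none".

106–152 m

Evaluate Δρ/ρ₀ = −αΔT + βΔS across each adjacent pair:
  106–152 m: −αΔT+βΔS = −(1.9 × 10⁻⁴)(-1.1)+(7.5 × 10⁻⁴)(-14.48) = -0.011 → UNSTABLE
  152–190 m: −αΔT+βΔS = −(1.9 × 10⁻⁴)(-0.6)+(7.5 × 10⁻⁴)(+3.38) = 2.6 × 10⁻³ → stable
  190–204 m: −αΔT+βΔS = −(1.9 × 10⁻⁴)(+11.4)+(7.5 × 10⁻⁴)(+14.11) = 8.4 × 10⁻³ → stable
The 106–152 m interval has Δρ < 0: lighter water underlies denser water.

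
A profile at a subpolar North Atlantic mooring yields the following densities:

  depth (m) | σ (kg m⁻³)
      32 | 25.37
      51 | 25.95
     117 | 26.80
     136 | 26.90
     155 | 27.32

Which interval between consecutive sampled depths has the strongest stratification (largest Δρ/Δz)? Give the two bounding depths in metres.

Compute the density gradient over each adjacent pair:
  32–51 m: Δρ/Δz = 0.58/19 = 0.031 kg m⁻⁴
  51–117 m: Δρ/Δz = 0.85/66 = 0.013 kg m⁻⁴
  117–136 m: Δρ/Δz = 0.10/19 = 5.3 × 10⁻³ kg m⁻⁴
  136–155 m: Δρ/Δz = 0.42/19 = 0.022 kg m⁻⁴
The largest gradient is in the 32–51 m interval — the pycnocline.

32–51 m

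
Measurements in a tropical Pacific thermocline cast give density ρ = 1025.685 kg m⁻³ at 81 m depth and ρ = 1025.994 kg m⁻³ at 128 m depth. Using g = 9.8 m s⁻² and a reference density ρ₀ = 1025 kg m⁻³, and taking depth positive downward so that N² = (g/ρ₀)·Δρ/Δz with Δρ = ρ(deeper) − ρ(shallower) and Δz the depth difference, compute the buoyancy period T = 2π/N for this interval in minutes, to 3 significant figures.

13.2 min

Δρ = 1025.994 − 1025.685 = 0.309 kg m⁻³ over Δz = 128 − 81 = 47 m.
N² = (9.8/1025) × (0.309/47) = 6.2858 × 10⁻⁵ s⁻².
N = √(6.2858 × 10⁻⁵) = 7.9283 × 10⁻³ rad s⁻¹, so T = 2π/N = 792.50 s = 13.208 min ≈ 13.2 min.
A positive N² confirms static stability across the interval.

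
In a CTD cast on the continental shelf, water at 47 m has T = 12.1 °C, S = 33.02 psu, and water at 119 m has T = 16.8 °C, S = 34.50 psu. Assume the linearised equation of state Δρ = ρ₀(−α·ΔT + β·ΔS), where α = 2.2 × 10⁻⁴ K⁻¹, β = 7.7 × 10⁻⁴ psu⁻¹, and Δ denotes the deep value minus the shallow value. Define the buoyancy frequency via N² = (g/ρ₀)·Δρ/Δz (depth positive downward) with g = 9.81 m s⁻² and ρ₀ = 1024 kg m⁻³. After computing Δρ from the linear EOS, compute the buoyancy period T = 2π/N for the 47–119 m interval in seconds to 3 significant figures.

1.66 × 10³ s

ΔT = +4.7 K, ΔS = +1.48 psu (deep − shallow).
Δρ/ρ₀ = −αΔT + βΔS = -1.034 × 10⁻³ + 1.1396 × 10⁻³ = 1.056 × 10⁻⁴, so Δρ ≈ 0.1081 kg m⁻³.
N² = (g/ρ₀)·Δρ/Δz = g·(Δρ/ρ₀)/Δz = 9.81 × 1.056 × 10⁻⁴ / 72 = 1.4388 × 10⁻⁵ s⁻².
N = √(1.4388 × 10⁻⁵) = 3.7932 × 10⁻³ rad s⁻¹ → T = 2π/N = 1.6564 × 10³ s ≈ 1.66 × 10³ s.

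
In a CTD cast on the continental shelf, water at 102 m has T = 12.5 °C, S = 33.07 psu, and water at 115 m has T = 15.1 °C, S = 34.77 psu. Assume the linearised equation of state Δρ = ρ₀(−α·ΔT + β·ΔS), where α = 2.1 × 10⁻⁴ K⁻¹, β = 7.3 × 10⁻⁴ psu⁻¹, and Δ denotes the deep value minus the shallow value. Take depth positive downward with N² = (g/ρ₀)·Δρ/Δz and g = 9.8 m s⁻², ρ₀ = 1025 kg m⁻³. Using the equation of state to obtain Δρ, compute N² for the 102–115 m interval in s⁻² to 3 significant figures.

5.24 × 10⁻⁴ s⁻²

ΔT = +2.6 K, ΔS = +1.70 psu (deep − shallow).
Δρ/ρ₀ = −αΔT + βΔS = -5.46 × 10⁻⁴ + 1.241 × 10⁻³ = 6.95 × 10⁻⁴, so Δρ ≈ 0.7124 kg m⁻³.
N² = (g/ρ₀)·Δρ/Δz = g·(Δρ/ρ₀)/Δz = 9.8 × 6.95 × 10⁻⁴ / 13 = 5.2392 × 10⁻⁴ s⁻² ≈ 5.24 × 10⁻⁴ s⁻².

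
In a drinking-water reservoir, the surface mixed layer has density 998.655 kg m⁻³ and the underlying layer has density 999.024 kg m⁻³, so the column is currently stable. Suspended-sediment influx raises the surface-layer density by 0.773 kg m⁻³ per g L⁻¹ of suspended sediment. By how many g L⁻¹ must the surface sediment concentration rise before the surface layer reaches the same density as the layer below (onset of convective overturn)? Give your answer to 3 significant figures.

0.477 g L⁻¹

Density deficit of the surface layer: 999.024 − 998.655 = 0.369 kg m⁻³.
Required change = 0.369 / 0.773 = 0.477 g L⁻¹.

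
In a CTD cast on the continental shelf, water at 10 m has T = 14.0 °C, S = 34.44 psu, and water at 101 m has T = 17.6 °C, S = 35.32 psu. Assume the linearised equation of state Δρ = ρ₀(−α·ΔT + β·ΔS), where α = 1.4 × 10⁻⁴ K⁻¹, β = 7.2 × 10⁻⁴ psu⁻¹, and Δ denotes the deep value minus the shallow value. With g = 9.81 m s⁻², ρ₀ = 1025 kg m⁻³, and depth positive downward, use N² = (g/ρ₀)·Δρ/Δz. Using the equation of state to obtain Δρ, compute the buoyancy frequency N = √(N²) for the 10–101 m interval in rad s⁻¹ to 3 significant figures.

ΔT = +3.6 K, ΔS = +0.88 psu (deep − shallow).
Δρ/ρ₀ = −αΔT + βΔS = -5.04 × 10⁻⁴ + 6.336 × 10⁻⁴ = 1.296 × 10⁻⁴, so Δρ ≈ 0.1328 kg m⁻³.
N² = (g/ρ₀)·Δρ/Δz = g·(Δρ/ρ₀)/Δz = 9.81 × 1.296 × 10⁻⁴ / 91 = 1.3971 × 10⁻⁵ s⁻².
N = √(1.3971 × 10⁻⁵) = 3.7378 × 10⁻³ rad s⁻¹ ≈ 3.74 × 10⁻³ rad s⁻¹.

3.74 × 10⁻³ rad s⁻¹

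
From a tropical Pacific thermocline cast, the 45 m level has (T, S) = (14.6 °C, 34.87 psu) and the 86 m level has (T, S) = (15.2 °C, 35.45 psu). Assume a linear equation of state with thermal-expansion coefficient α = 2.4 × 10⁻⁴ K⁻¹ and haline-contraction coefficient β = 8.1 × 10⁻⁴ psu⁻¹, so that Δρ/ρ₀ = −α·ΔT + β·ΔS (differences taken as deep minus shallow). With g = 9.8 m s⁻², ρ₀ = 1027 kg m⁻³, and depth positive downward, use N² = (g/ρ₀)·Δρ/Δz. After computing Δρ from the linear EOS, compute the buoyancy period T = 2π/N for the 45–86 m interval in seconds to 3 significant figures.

ΔT = +0.6 K, ΔS = +0.58 psu (deep − shallow).
Δρ/ρ₀ = −αΔT + βΔS = -1.44 × 10⁻⁴ + 4.698 × 10⁻⁴ = 3.258 × 10⁻⁴, so Δρ ≈ 0.3346 kg m⁻³.
N² = (g/ρ₀)·Δρ/Δz = g·(Δρ/ρ₀)/Δz = 9.8 × 3.258 × 10⁻⁴ / 41 = 7.7874 × 10⁻⁵ s⁻².
N = √(7.7874 × 10⁻⁵) = 8.8246 × 10⁻³ rad s⁻¹ → T = 2π/N = 712.01 s ≈ 712 s.

712 s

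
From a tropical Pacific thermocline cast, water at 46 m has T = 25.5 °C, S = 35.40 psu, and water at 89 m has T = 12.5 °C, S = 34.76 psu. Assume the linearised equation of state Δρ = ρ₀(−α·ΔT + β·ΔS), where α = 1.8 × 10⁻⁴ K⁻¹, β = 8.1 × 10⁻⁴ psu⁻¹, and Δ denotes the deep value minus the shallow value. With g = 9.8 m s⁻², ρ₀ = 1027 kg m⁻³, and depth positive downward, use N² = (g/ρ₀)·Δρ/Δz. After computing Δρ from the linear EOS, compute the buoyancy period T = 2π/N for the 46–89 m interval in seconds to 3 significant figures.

308 s

ΔT = -13.0 K, ΔS = -0.64 psu (deep − shallow).
Δρ/ρ₀ = −αΔT + βΔS = 2.34 × 10⁻³ − 5.184 × 10⁻⁴ = 1.8216 × 10⁻³, so Δρ ≈ 1.871 kg m⁻³.
N² = (g/ρ₀)·Δρ/Δz = g·(Δρ/ρ₀)/Δz = 9.8 × 1.8216 × 10⁻³ / 43 = 4.1516 × 10⁻⁴ s⁻².
N = √(4.1516 × 10⁻⁴) = 0.020375 rad s⁻¹ → T = 2π/N = 308.38 s ≈ 308 s.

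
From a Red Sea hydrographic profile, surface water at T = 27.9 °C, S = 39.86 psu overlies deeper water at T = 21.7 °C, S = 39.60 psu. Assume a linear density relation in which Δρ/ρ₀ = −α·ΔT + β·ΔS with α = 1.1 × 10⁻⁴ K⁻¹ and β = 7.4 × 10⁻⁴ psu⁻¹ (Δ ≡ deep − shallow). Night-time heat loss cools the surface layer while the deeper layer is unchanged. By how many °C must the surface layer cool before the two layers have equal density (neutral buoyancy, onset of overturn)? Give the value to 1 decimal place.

Neutral buoyancy requires Δρ = 0, i.e. −α(T_deep − T_surf′) + β(S_deep − S_surf) = 0.
T_surf′ = T_deep − (β/α)·ΔS = 21.7 − (7.4 × 10⁻⁴/1.1 × 10⁻⁴)·(-0.26) = 23.449 °C.
Cooling required: 27.9 − (23.449) = 4.451 °C.

4.5 °C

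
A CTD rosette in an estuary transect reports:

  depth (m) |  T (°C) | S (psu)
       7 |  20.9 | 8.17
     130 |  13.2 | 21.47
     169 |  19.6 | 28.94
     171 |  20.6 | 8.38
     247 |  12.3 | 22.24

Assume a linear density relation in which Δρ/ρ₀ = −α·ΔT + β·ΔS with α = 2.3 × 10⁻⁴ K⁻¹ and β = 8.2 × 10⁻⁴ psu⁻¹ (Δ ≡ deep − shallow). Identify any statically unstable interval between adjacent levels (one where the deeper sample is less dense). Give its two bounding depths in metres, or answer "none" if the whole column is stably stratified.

169–171 m

Evaluate Δρ/ρ₀ = −αΔT + βΔS across each adjacent pair:
  7–130 m: −αΔT+βΔS = −(2.3 × 10⁻⁴)(-7.7)+(8.2 × 10⁻⁴)(+13.30) = 0.013 → stable
  130–169 m: −αΔT+βΔS = −(2.3 × 10⁻⁴)(+6.4)+(8.2 × 10⁻⁴)(+7.47) = 4.7 × 10⁻³ → stable
  169–171 m: −αΔT+βΔS = −(2.3 × 10⁻⁴)(+1.0)+(8.2 × 10⁻⁴)(-20.56) = -0.017 → UNSTABLE
  171–247 m: −αΔT+βΔS = −(2.3 × 10⁻⁴)(-8.3)+(8.2 × 10⁻⁴)(+13.86) = 0.013 → stable
The 169–171 m interval has Δρ < 0: lighter water underlies denser water.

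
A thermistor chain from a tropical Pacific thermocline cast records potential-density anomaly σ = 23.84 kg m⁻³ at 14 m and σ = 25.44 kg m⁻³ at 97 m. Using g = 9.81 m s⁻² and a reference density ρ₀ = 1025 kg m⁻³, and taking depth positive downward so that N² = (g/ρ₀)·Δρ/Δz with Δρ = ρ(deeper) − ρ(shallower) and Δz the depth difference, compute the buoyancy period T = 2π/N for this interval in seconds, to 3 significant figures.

Δρ = 1025.44 − 1023.84 = 1.60 kg m⁻³ over Δz = 97 − 14 = 83 m.
N² = (9.81/1025) × (1.60/83) = 1.8450 × 10⁻⁴ s⁻².
N = √(1.8450 × 10⁻⁴) = 0.013583 rad s⁻¹, so T = 2π/N = 462.58 s ≈ 463 s.

463 s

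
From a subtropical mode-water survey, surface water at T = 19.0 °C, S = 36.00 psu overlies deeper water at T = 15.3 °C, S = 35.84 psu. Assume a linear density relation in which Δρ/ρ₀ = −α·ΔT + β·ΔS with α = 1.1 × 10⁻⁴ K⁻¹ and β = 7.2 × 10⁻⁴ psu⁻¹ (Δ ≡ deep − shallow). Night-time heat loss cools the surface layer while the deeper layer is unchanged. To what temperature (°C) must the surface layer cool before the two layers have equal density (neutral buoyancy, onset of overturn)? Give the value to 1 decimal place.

16.3 °C

Neutral buoyancy requires Δρ = 0, i.e. −α(T_deep − T_surf′) + β(S_deep − S_surf) = 0.
T_surf′ = T_deep − (β/α)·ΔS = 15.3 − (7.2 × 10⁻⁴/1.1 × 10⁻⁴)·(-0.16) = 16.347 °C.
Cooling required: 19.0 − (16.347) = 2.653 °C.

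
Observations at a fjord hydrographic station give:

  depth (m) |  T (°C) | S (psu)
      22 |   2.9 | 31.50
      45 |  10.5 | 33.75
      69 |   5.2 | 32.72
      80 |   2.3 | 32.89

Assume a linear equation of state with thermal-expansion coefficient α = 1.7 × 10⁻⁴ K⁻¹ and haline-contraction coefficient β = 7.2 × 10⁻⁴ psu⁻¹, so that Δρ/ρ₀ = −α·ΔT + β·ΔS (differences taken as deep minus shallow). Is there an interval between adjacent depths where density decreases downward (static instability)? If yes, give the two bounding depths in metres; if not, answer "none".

Evaluate Δρ/ρ₀ = −αΔT + βΔS across each adjacent pair:
  22–45 m: −αΔT+βΔS = −(1.7 × 10⁻⁴)(+7.6)+(7.2 × 10⁻⁴)(+2.25) = 3.3 × 10⁻⁴ → stable
  45–69 m: −αΔT+βΔS = −(1.7 × 10⁻⁴)(-5.3)+(7.2 × 10⁻⁴)(-1.03) = 1.6 × 10⁻⁴ → stable
  69–80 m: −αΔT+βΔS = −(1.7 × 10⁻⁴)(-2.9)+(7.2 × 10⁻⁴)(+0.17) = 6.2 × 10⁻⁴ → stable
Every interval has Δρ > 0: the column is stably stratified throughout.

none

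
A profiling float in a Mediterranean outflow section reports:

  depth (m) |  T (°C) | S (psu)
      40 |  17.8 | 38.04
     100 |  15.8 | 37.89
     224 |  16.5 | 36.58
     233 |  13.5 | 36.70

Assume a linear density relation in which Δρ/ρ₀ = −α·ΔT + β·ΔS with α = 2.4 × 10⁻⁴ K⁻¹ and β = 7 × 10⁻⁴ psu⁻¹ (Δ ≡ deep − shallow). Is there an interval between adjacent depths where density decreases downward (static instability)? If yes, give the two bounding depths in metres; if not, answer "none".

Evaluate Δρ/ρ₀ = −αΔT + βΔS across each adjacent pair:
  40–100 m: −αΔT+βΔS = −(2.4 × 10⁻⁴)(-2.0)+(7 × 10⁻⁴)(-0.15) = 3.8 × 10⁻⁴ → stable
  100–224 m: −αΔT+βΔS = −(2.4 × 10⁻⁴)(+0.7)+(7 × 10⁻⁴)(-1.31) = -1.1 × 10⁻³ → UNSTABLE
  224–233 m: −αΔT+βΔS = −(2.4 × 10⁻⁴)(-3.0)+(7 × 10⁻⁴)(+0.12) = 8.0 × 10⁻⁴ → stable
The 100–224 m interval has Δρ < 0: lighter water underlies denser water.

100–224 m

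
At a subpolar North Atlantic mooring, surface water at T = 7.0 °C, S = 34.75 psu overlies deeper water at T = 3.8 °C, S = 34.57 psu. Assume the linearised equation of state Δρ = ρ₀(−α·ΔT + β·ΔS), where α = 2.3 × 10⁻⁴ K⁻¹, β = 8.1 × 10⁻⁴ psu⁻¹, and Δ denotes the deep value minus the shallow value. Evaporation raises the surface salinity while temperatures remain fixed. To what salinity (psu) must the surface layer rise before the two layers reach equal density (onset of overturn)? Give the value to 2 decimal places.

35.48 psu

Neutral buoyancy requires −α(T_deep − T_surf) + β(S_deep − S_surf′) = 0.
S_surf′ = S_deep − (α/β)·ΔT = 34.57 − (2.3 × 10⁻⁴/8.1 × 10⁻⁴)·(-3.2) = 35.4786 psu.
Increase required: 35.4786 − 34.75 = 0.7286 psu.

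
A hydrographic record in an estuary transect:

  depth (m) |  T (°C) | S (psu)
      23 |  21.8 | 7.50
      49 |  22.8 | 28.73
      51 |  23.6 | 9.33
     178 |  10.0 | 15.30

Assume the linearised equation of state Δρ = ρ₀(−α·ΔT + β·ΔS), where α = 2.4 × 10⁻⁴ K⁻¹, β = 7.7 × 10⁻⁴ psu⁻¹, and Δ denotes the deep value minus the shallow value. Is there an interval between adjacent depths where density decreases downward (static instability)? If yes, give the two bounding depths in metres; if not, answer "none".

Evaluate Δρ/ρ₀ = −αΔT + βΔS across each adjacent pair:
  23–49 m: −αΔT+βΔS = −(2.4 × 10⁻⁴)(+1.0)+(7.7 × 10⁻⁴)(+21.23) = 0.016 → stable
  49–51 m: −αΔT+βΔS = −(2.4 × 10⁻⁴)(+0.8)+(7.7 × 10⁻⁴)(-19.40) = -0.015 → UNSTABLE
  51–178 m: −αΔT+βΔS = −(2.4 × 10⁻⁴)(-13.6)+(7.7 × 10⁻⁴)(+5.97) = 7.9 × 10⁻³ → stable
The 49–51 m interval has Δρ < 0: lighter water underlies denser water.

49–51 m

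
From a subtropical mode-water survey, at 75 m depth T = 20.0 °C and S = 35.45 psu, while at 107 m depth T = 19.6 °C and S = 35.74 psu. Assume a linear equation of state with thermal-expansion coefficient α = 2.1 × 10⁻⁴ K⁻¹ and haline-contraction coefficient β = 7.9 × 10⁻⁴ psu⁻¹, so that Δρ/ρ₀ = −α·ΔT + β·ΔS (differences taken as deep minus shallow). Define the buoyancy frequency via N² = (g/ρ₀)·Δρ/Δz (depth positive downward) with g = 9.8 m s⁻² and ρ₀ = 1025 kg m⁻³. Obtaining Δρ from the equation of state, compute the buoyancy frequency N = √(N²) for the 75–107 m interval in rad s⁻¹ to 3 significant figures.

ΔT = -0.4 K, ΔS = +0.29 psu (deep − shallow).
Δρ/ρ₀ = −αΔT + βΔS = 8.40 × 10⁻⁵ + 2.291 × 10⁻⁴ = 3.131 × 10⁻⁴, so Δρ ≈ 0.3209 kg m⁻³.
N² = (g/ρ₀)·Δρ/Δz = g·(Δρ/ρ₀)/Δz = 9.8 × 3.131 × 10⁻⁴ / 32 = 9.5887 × 10⁻⁵ s⁻².
N = √(9.5887 × 10⁻⁵) = 9.7922 × 10⁻³ rad s⁻¹ ≈ 9.79 × 10⁻³ rad s⁻¹.

9.79 × 10⁻³ rad s⁻¹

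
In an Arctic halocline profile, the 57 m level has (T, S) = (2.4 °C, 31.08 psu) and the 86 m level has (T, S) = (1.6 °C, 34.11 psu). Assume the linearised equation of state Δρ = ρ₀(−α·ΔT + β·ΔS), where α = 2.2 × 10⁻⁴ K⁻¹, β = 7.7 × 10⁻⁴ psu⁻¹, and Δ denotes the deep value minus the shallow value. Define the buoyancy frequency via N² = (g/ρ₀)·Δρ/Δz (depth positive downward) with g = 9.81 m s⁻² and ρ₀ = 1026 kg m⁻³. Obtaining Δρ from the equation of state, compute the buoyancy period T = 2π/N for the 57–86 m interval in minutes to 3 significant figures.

3.59 min

ΔT = -0.8 K, ΔS = +3.03 psu (deep − shallow).
Δρ/ρ₀ = −αΔT + βΔS = 1.76 × 10⁻⁴ + 2.3331 × 10⁻³ = 2.5091 × 10⁻³, so Δρ ≈ 2.574 kg m⁻³.
N² = (g/ρ₀)·Δρ/Δz = g·(Δρ/ρ₀)/Δz = 9.81 × 2.5091 × 10⁻³ / 29 = 8.4877 × 10⁻⁴ s⁻².
N = √(8.4877 × 10⁻⁴) = 0.029134 rad s⁻¹ → T = 2π/N = 215.67 s = 3.5945 min ≈ 3.59 min.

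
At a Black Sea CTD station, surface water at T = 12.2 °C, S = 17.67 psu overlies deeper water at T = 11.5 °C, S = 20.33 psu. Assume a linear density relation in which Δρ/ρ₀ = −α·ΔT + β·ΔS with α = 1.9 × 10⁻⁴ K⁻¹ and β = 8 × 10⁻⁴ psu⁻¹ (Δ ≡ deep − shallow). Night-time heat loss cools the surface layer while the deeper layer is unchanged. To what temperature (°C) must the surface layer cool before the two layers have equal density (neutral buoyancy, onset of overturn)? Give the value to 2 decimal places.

0.30 °C

Neutral buoyancy requires Δρ = 0, i.e. −α(T_deep − T_surf′) + β(S_deep − S_surf) = 0.
T_surf′ = T_deep − (β/α)·ΔS = 11.5 − (8 × 10⁻⁴/1.9 × 10⁻⁴)·(+2.66) = 0.3000 °C.
Cooling required: 12.2 − (0.3000) = 11.9000 °C.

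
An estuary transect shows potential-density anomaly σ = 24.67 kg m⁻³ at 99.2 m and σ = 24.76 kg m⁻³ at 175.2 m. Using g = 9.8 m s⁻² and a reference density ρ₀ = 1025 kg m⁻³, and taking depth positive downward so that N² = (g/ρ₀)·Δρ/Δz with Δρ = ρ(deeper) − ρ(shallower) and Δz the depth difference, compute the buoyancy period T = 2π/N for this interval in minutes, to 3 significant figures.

Δρ = 1024.76 − 1024.67 = 0.09 kg m⁻³ over Δz = 175.2 − 99.2 = 76 m.
N² = (9.8/1025) × (0.09/76) = 1.1322 × 10⁻⁵ s⁻².
N = √(1.1322 × 10⁻⁵) = 3.3648 × 10⁻³ rad s⁻¹, so T = 2π/N = 1.8673 × 10³ s = 31.122 min ≈ 31.1 min.

31.1 min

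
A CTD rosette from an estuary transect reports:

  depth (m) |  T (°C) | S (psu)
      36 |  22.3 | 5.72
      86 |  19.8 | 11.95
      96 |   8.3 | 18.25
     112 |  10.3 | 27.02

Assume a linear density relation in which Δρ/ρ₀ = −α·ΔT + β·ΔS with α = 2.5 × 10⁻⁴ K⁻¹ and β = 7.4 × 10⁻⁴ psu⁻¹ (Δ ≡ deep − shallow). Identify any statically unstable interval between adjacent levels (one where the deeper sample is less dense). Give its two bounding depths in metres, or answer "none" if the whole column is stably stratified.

none

Evaluate Δρ/ρ₀ = −αΔT + βΔS across each adjacent pair:
  36–86 m: −αΔT+βΔS = −(2.5 × 10⁻⁴)(-2.5)+(7.4 × 10⁻⁴)(+6.23) = 5.2 × 10⁻³ → stable
  86–96 m: −αΔT+βΔS = −(2.5 × 10⁻⁴)(-11.5)+(7.4 × 10⁻⁴)(+6.30) = 7.5 × 10⁻³ → stable
  96–112 m: −αΔT+βΔS = −(2.5 × 10⁻⁴)(+2.0)+(7.4 × 10⁻⁴)(+8.77) = 6.0 × 10⁻³ → stable
Every interval has Δρ > 0: the column is stably stratified throughout.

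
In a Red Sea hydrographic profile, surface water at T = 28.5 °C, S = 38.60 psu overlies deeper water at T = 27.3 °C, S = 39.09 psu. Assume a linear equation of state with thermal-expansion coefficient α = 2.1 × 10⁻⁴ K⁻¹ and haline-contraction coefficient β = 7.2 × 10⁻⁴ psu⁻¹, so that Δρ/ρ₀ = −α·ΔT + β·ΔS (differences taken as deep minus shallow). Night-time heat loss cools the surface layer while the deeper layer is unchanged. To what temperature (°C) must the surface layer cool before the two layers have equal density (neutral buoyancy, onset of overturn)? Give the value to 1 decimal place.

Neutral buoyancy requires Δρ = 0, i.e. −α(T_deep − T_surf′) + β(S_deep − S_surf) = 0.
T_surf′ = T_deep − (β/α)·ΔS = 27.3 − (7.2 × 10⁻⁴/2.1 × 10⁻⁴)·(+0.49) = 25.620 °C.
Cooling required: 28.5 − (25.620) = 2.880 °C.

25.6 °C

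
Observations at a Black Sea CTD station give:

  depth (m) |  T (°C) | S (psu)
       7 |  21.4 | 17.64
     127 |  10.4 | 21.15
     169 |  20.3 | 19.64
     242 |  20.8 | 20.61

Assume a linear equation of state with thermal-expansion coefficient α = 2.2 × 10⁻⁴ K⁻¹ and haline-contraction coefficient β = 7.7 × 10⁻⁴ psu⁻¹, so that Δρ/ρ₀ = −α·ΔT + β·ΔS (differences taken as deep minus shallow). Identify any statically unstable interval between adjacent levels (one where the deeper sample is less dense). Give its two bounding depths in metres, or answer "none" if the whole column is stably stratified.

127–169 m

Evaluate Δρ/ρ₀ = −αΔT + βΔS across each adjacent pair:
  7–127 m: −αΔT+βΔS = −(2.2 × 10⁻⁴)(-11.0)+(7.7 × 10⁻⁴)(+3.51) = 5.1 × 10⁻³ → stable
  127–169 m: −αΔT+βΔS = −(2.2 × 10⁻⁴)(+9.9)+(7.7 × 10⁻⁴)(-1.51) = -3.3 × 10⁻³ → UNSTABLE
  169–242 m: −αΔT+βΔS = −(2.2 × 10⁻⁴)(+0.5)+(7.7 × 10⁻⁴)(+0.97) = 6.4 × 10⁻⁴ → stable
The 127–169 m interval has Δρ < 0: lighter water underlies denser water.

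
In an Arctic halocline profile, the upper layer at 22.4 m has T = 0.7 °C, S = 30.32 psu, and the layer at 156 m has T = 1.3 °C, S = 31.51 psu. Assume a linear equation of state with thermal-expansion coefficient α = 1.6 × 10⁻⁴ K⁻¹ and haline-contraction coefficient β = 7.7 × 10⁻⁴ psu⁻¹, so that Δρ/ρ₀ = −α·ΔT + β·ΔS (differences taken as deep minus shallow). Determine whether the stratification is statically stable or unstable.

stable

ΔT = 1.3 − 0.7 = +0.6 K and ΔS = 31.51 − 30.32 = +1.19 psu (deep − shallow).
−αΔT = -9.60 × 10⁻⁵; βΔS = 9.163 × 10⁻⁴; sum Δρ/ρ₀ = 8.203 × 10⁻⁴.
Δρ/ρ₀ > 0, so Δρ > 0: deeper water is denser → statically stable.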